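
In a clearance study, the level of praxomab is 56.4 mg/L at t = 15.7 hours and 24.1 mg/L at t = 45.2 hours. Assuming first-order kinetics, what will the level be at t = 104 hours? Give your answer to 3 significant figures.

Over Δt = 45.2 − 15.7 = 29.5 hours, the level fell by a factor of 56.4/24.1 ≈ 2.3402.
n = log₂(2.3402) ≈ 1.2267 half-lives, so t½ = 29.5/1.2267 ≈ 24.049 hours.
From t = 45.2 to t = 104: 24.1 × (1/2)^((104−45.2)/24.049) ≈ 4.4258 mg/L.

4.43 mg/L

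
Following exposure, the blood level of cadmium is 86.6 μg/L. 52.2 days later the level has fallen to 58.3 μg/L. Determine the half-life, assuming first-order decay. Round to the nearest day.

91 days

A/A₀ = 58.3/86.6 ≈ 0.67321.
n = log₂(1.4854) ≈ 0.57087 half-lives elapsed in 52.2 days.
t½ = 52.2/0.57087 ≈ 91.439 days.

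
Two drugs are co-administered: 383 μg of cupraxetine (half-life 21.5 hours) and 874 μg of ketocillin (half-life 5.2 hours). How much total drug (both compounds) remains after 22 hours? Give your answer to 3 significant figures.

235 μg

cupraxetine: 383 × (1/2)^(22/21.5) = 383 × (1/2)^1.0233 ≈ 188.44 μg.
ketocillin: 874 × (1/2)^(22/5.2) = 874 × (1/2)^4.2308 ≈ 46.55 μg.
Total = 188.44 + 46.55 ≈ 234.99 μg.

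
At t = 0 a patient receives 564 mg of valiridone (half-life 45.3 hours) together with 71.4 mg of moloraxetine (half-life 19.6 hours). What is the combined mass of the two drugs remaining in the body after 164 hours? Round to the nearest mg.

valiridone: 564 × (1/2)^(164/45.3) = 564 × (1/2)^3.6203 ≈ 45.862 mg.
moloraxetine: 71.4 × (1/2)^(164/19.6) = 71.4 × (1/2)^8.3673 ≈ 0.21621 mg.
Total = 45.862 + 0.21621 ≈ 46.079 mg.

46 mg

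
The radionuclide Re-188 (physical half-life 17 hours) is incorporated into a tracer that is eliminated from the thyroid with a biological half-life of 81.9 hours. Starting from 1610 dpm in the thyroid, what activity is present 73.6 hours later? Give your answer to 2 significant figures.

43 dpm

1/t_eff = 1/t_phys + 1/t_biol = 1/17 + 1/81.9 = 0.071034 per hour.
t_eff = 17 × 81.9 / (17 + 81.9) ≈ 14.078 hours.
Remaining = 1610 × (1/2)^(73.6/14.078) = 1610 × (1/2)^5.2281 ≈ 42.956 dpm.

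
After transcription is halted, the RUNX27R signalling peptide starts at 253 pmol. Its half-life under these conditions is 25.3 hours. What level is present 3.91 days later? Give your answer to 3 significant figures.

19.3 pmol

Convert the elapsed time: 3.91 days = 93.84 hours.
Number of half-lives: n = 93.84/25.3 ≈ 3.7091.
Remaining = 253 × (1/2)^3.7091 = 253 × 0.076463 ≈ 19.345 pmol.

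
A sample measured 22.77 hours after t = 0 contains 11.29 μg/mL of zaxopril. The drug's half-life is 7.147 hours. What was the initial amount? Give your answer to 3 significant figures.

103 μg/mL

Number of half-lives elapsed: n = 22.77/7.147 ≈ 3.186.
A₀ = A × 2^n = 11.29 × 2^3.186 = 11.29 × 9.1005 ≈ 102.75 μg/mL.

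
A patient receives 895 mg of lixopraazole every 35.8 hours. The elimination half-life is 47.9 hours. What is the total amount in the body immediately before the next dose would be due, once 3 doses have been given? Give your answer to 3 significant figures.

1040 mg

The 3 doses were given 107.4, 71.6, 35.8 hours ago.
Total = 895·(1/2)^(107.4/47.9) + 895·(1/2)^(71.6/47.9) + 895·(1/2)^(35.8/47.9)
      = 189.17 + 317.58 + 533.13 ≈ 1039.9 mg.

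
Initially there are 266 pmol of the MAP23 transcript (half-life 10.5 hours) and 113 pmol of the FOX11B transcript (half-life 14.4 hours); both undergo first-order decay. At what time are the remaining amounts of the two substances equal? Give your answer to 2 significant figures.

Set 266·(1/2)^(t/10.5) = 113·(1/2)^(t/14.4).
Taking log₂: log₂(266/113) = t·(1/10.5 − 1/14.4).
log₂(2.354) = 1.2351; 1/10.5 − 1/14.4 = 0.025794.
t = 1.2351 / 0.025794 ≈ 47.884 hours.

48 hours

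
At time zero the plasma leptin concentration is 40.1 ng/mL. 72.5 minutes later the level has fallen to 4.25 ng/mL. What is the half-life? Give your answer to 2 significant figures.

A/A₀ = 4.25/40.1 ≈ 0.10599.
n = log₂(9.4353) ≈ 3.2381 half-lives elapsed in 72.5 minutes.
t½ = 72.5/3.2381 ≈ 22.39 minutes.

22 minutes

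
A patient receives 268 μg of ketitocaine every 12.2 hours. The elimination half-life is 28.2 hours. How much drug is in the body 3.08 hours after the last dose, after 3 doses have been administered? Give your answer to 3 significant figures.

The 3 doses were given 27.48, 15.28, 3.08 hours ago.
Total = 268·(1/2)^(27.48/28.2) + 268·(1/2)^(15.28/28.2) + 268·(1/2)^(3.08/28.2)
      = 136.39 + 184.09 + 248.46 ≈ 568.94 μg.

569 μg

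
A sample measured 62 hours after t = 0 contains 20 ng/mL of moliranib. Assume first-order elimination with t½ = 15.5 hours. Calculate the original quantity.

Number of half-lives elapsed: n = 62/15.5 ≈ 4.
A₀ = A × 2^n = 20 × 2^4 = 20 × 16 ≈ 320 ng/mL.

320 ng/mL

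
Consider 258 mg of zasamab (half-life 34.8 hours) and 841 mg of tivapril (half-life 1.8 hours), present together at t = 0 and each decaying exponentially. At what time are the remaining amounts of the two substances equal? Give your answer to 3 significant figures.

3.24 hours

Set 258·(1/2)^(t/34.8) = 841·(1/2)^(t/1.8).
Taking log₂: log₂(258/841) = t·(1/34.8 − 1/1.8).
log₂(0.30678) = -1.7047; 1/34.8 − 1/1.8 = -0.52682.
t = -1.7047 / -0.52682 ≈ 3.2359 hours.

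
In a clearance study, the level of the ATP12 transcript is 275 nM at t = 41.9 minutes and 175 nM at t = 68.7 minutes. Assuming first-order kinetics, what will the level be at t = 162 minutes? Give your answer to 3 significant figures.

Over Δt = 68.7 − 41.9 = 26.8 minutes, the level fell by a factor of 275/175 ≈ 1.5714.
n = log₂(1.5714) ≈ 0.65208 half-lives, so t½ = 26.8/0.65208 ≈ 41.099 minutes.
From t = 68.7 to t = 162: 175 × (1/2)^((162−68.7)/41.099) ≈ 36.28 nM.

36.3 nM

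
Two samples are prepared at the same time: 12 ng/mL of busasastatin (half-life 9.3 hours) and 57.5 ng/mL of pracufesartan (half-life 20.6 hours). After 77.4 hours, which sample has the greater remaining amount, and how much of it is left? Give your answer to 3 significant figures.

busasastatin: 12 × (1/2)^8.3226 ≈ 0.037483 ng/mL.
pracufesartan: 57.5 × (1/2)^3.7573 ≈ 4.2522 ng/mL.
Pracufesartan has more remaining, at ≈ 4.2522 ng/mL.

pracufesartan, 4.25 ng/mL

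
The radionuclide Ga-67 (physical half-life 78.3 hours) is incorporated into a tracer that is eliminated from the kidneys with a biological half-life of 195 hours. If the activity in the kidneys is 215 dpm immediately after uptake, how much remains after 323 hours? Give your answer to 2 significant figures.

3.9 dpm

1/t_eff = 1/t_phys + 1/t_biol = 1/78.3 + 1/195 = 0.0179 per hour.
t_eff = 78.3 × 195 / (78.3 + 195) ≈ 55.867 hours.
Remaining = 215 × (1/2)^(323/55.867) = 215 × (1/2)^5.7816 ≈ 3.9085 dpm.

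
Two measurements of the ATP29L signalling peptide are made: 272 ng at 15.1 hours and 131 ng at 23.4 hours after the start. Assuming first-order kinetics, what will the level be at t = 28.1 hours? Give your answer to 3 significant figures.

Over Δt = 23.4 − 15.1 = 8.3 hours, the level fell by a factor of 272/131 ≈ 2.0763.
n = log₂(2.0763) ≈ 1.054 half-lives, so t½ = 8.3/1.054 ≈ 7.8745 hours.
From t = 23.4 to t = 28.1: 131 × (1/2)^((28.1−23.4)/7.8745) ≈ 86.616 ng.

86.6 ng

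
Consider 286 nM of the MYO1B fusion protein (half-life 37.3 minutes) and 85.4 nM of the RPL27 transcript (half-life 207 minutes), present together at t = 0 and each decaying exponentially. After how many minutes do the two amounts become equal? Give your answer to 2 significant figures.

Set 286·(1/2)^(t/37.3) = 85.4·(1/2)^(t/207).
Taking log₂: log₂(286/85.4) = t·(1/37.3 − 1/207).
log₂(3.3489) = 1.7437; 1/37.3 − 1/207 = 0.021979.
t = 1.7437 / 0.021979 ≈ 79.336 minutes.

79 minutes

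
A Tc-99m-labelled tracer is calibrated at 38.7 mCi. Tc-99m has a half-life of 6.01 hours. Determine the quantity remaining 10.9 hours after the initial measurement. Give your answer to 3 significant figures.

Number of half-lives: n = 10.9/6.01 ≈ 1.8136.
Remaining = 38.7 × (1/2)^1.8136 = 38.7 × 0.28447 ≈ 11.009 mCi.

11.0 mCi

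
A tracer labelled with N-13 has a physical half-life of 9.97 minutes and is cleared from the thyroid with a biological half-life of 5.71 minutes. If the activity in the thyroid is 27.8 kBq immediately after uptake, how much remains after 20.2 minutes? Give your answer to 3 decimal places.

0.588 kBq

1/t_eff = 1/t_phys + 1/t_biol = 1/9.97 + 1/5.71 = 0.27543 per minute.
t_eff = 9.97 × 5.71 / (9.97 + 5.71) ≈ 3.6307 minutes.
Remaining = 27.8 × (1/2)^(20.2/3.6307) = 27.8 × (1/2)^5.5637 ≈ 0.58775 kBq.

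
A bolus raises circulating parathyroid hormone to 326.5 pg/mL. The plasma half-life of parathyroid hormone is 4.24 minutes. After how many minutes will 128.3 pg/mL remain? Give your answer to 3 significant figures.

Fraction remaining = 128.3/326.5 ≈ 0.39296.
n = log₂(326.5/128.3) = ln(2.5448)/ln 2 ≈ 1.3476 half-lives.
t = n × t½ = 1.3476 × 4.24 ≈ 5.7137 minutes.

5.71 minutes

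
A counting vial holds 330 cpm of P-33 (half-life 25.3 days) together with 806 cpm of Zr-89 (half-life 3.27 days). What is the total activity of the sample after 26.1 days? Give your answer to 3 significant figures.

165 cpm

P-33: 330 × (1/2)^(26.1/25.3) = 330 × (1/2)^1.0316 ≈ 161.42 cpm.
Zr-89: 806 × (1/2)^(26.1/3.27) = 806 × (1/2)^7.9817 ≈ 3.1887 cpm.
Total = 161.42 + 3.1887 ≈ 164.61 cpm.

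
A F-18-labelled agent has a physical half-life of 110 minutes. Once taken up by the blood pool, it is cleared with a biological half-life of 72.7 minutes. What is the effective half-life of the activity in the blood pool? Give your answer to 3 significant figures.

43.8 minutes

1/t_eff = 1/t_phys + 1/t_biol = 1/110 + 1/72.7 = 0.022846 per minute.
t_eff = 110 × 72.7 / (110 + 72.7) ≈ 43.771 minutes.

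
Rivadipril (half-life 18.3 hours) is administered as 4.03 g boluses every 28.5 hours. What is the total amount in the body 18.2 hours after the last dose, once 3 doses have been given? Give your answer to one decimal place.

The 3 doses were given 75.2, 46.7, 18.2 hours ago.
Total = 4.03·(1/2)^(75.2/18.3) + 4.03·(1/2)^(46.7/18.3) + 4.03·(1/2)^(18.2/18.3)
      = 0.2335 + 0.68723 + 2.0226 ≈ 2.9434 g.

2.9 g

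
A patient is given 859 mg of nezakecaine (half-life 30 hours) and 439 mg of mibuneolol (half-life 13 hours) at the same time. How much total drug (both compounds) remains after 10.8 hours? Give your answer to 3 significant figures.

916 mg

nezakecaine: 859 × (1/2)^(10.8/30) = 859 × (1/2)^0.36 ≈ 669.3 mg.
mibuneolol: 439 × (1/2)^(10.8/13) = 439 × (1/2)^0.83077 ≈ 246.82 mg.
Total = 669.3 + 246.82 ≈ 916.12 mg.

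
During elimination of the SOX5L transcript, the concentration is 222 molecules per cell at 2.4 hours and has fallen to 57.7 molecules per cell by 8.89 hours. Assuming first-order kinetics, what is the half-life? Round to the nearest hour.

3 hours

Over Δt = 8.89 − 2.4 = 6.49 hours, the level fell by a factor of 222/57.7 ≈ 3.8475.
n = log₂(3.8475) ≈ 1.9439 half-lives, so t½ = 6.49/1.9439 ≈ 3.3386 hours.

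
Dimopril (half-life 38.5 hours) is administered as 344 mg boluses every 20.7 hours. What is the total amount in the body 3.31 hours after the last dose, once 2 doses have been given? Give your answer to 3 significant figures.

The 2 doses were given 24.01, 3.31 hours ago.
Total = 344·(1/2)^(24.01/38.5) + 344·(1/2)^(3.31/38.5)
      = 223.27 + 324.1 ≈ 547.37 mg.

547 mg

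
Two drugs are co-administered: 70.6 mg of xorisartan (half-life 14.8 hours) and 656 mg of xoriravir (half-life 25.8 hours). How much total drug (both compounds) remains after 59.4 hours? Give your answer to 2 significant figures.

xorisartan: 70.6 × (1/2)^(59.4/14.8) = 70.6 × (1/2)^4.0135 ≈ 4.3714 mg.
xoriravir: 656 × (1/2)^(59.4/25.8) = 656 × (1/2)^2.3023 ≈ 132.99 mg.
Total = 4.3714 + 132.99 ≈ 137.37 mg.

140 mg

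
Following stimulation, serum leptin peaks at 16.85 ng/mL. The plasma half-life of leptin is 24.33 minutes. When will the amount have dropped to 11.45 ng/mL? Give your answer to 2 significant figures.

Fraction remaining = 11.45/16.85 ≈ 0.67953.
n = log₂(16.85/11.45) = ln(1.4716)/ln 2 ≈ 0.5574 half-lives.
t = n × t½ = 0.5574 × 24.33 ≈ 13.562 minutes.

14 minutes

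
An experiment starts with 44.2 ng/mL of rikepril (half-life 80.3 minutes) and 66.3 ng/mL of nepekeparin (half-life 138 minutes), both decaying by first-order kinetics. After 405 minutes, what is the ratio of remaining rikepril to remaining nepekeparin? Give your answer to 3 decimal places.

rikepril: 44.2 × (1/2)^(405/80.3) = 44.2 × (1/2)^5.0436 ≈ 1.3401 ng/mL.
nepekeparin: 66.3 × (1/2)^(405/138) = 66.3 × (1/2)^2.9348 ≈ 8.6707 ng/mL.
Ratio ≈ 1.3401 / 8.6707 ≈ 0.15456.

0.155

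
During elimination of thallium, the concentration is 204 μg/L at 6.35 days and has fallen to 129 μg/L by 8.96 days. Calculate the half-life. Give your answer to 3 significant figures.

3.95 days

Over Δt = 8.96 − 6.35 = 2.61 days, the level fell by a factor of 204/129 ≈ 1.5814.
n = log₂(1.5814) ≈ 0.6612 half-lives, so t½ = 2.61/0.6612 ≈ 3.9474 days.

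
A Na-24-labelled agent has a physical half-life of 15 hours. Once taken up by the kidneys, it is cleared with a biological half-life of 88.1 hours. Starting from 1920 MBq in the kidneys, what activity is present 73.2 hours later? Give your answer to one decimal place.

1/t_eff = 1/t_phys + 1/t_biol = 1/15 + 1/88.1 = 0.078017 per hour.
t_eff = 15 × 88.1 / (15 + 88.1) ≈ 12.818 hours.
Remaining = 1920 × (1/2)^(73.2/12.818) = 1920 × (1/2)^5.7109 ≈ 36.657 MBq.

36.7 MBq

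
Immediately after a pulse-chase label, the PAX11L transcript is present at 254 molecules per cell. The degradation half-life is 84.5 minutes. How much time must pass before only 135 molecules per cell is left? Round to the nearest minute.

Fraction remaining = 135/254 ≈ 0.5315.
n = log₂(254/135) = ln(1.8815)/ln 2 ≈ 0.91187 half-lives.
t = n × t½ = 0.91187 × 84.5 ≈ 77.053 minutes.

77 minutes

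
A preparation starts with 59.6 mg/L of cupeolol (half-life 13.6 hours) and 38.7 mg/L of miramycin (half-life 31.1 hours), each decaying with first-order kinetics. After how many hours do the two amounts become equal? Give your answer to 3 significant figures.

15.1 hours

Set 59.6·(1/2)^(t/13.6) = 38.7·(1/2)^(t/31.1).
Taking log₂: log₂(59.6/38.7) = t·(1/13.6 − 1/31.1).
log₂(1.5401) = 0.62298; 1/13.6 − 1/31.1 = 0.041375.
t = 0.62298 / 0.041375 ≈ 15.057 hours.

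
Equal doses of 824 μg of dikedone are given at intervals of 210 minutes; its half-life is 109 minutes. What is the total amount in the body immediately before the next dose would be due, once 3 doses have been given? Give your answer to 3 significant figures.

289 μg

The 3 doses were given 630, 420, 210 minutes ago.
Total = 824·(1/2)^(630/109) + 824·(1/2)^(420/109) + 824·(1/2)^(210/109)
      = 14.998 + 57.016 + 216.75 ≈ 288.76 μg.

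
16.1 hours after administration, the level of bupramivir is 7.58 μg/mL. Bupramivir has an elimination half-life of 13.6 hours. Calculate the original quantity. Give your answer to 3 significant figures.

Number of half-lives elapsed: n = 16.1/13.6 ≈ 1.1838.
A₀ = A × 2^n = 7.58 × 2^1.1838 = 7.58 × 2.2718 ≈ 17.22 μg/mL.

17.2 μg/mL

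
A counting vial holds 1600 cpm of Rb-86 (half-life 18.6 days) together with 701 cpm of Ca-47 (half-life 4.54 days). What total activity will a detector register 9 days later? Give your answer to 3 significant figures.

1320 cpm

Rb-86: 1600 × (1/2)^(9/18.6) = 1600 × (1/2)^0.48387 ≈ 1144.1 cpm.
Ca-47: 701 × (1/2)^(9/4.54) = 701 × (1/2)^1.9824 ≈ 177.4 cpm.
Total = 1144.1 + 177.4 ≈ 1321.5 cpm.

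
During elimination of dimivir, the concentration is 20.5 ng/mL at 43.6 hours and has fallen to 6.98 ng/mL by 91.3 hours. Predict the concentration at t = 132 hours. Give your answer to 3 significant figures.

Over Δt = 91.3 − 43.6 = 47.7 hours, the level fell by a factor of 20.5/6.98 ≈ 2.937.
n = log₂(2.937) ≈ 1.5543 half-lives, so t½ = 47.7/1.5543 ≈ 30.689 hours.
From t = 91.3 to t = 132: 6.98 × (1/2)^((132−91.3)/30.689) ≈ 2.7837 ng/mL.

2.78 ng/mL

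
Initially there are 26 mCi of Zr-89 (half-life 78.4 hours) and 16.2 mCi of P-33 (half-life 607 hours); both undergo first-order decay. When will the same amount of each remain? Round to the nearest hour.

Set 26·(1/2)^(t/78.4) = 16.2·(1/2)^(t/607).
Taking log₂: log₂(26/16.2) = t·(1/78.4 − 1/607).
log₂(1.6049) = 0.68252; 1/78.4 − 1/607 = 0.011108.
t = 0.68252 / 0.011108 ≈ 61.446 hours.

61 hours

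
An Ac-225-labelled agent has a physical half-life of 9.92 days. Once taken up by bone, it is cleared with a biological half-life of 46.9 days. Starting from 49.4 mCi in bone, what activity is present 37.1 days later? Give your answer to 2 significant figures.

2.1 mCi

1/t_eff = 1/t_phys + 1/t_biol = 1/9.92 + 1/46.9 = 0.12213 per day.
t_eff = 9.92 × 46.9 / (9.92 + 46.9) ≈ 8.1881 days.
Remaining = 49.4 × (1/2)^(37.1/8.1881) = 49.4 × (1/2)^4.531 ≈ 2.1368 mCi.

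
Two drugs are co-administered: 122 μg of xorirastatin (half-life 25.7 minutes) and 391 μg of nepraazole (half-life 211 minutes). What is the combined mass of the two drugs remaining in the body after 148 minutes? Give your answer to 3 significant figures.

243 μg

xorirastatin: 122 × (1/2)^(148/25.7) = 122 × (1/2)^5.7588 ≈ 2.2532 μg.
nepraazole: 391 × (1/2)^(148/211) = 391 × (1/2)^0.70142 ≈ 240.45 μg.
Total = 2.2532 + 240.45 ≈ 242.7 μg.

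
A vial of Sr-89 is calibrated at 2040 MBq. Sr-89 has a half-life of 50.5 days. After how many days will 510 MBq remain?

510/2040 = 1/4, so 2 half-lives have elapsed.
t = 2 × 50.5 = 101 days.

101 days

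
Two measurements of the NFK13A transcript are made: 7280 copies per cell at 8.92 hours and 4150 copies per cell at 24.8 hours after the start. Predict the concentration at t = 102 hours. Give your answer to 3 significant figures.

Over Δt = 24.8 − 8.92 = 15.88 hours, the level fell by a factor of 7280/4150 ≈ 1.7542.
n = log₂(1.7542) ≈ 0.81083 half-lives, so t½ = 15.88/0.81083 ≈ 19.585 hours.
From t = 24.8 to t = 102: 4150 × (1/2)^((102−24.8)/19.585) ≈ 270.05 copies per cell.

270 copies per cell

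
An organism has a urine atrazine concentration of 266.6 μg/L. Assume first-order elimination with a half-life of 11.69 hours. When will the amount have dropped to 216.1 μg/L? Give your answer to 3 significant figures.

3.54 hours

Fraction remaining = 216.1/266.6 ≈ 0.81058.
n = log₂(266.6/216.1) = ln(1.2337)/ln 2 ≈ 0.30298 half-lives.
t = n × t½ = 0.30298 × 11.69 ≈ 3.5418 hours.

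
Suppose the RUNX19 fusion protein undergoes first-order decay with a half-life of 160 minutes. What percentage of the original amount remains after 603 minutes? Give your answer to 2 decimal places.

7.34%

n = 603/160 ≈ 3.7687 half-lives.
Fraction remaining = (1/2)^3.7687 ≈ 0.073366, i.e. 7.3366%.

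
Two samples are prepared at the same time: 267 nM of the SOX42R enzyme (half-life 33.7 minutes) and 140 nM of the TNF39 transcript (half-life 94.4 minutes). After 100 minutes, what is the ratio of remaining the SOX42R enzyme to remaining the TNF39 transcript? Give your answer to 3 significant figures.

0.508

SOX42R enzyme: 267 × (1/2)^(100/33.7) = 267 × (1/2)^2.9674 ≈ 34.139 nM.
TNF39 transcript: 140 × (1/2)^(100/94.4) = 140 × (1/2)^1.0593 ≈ 67.18 nM.
Ratio ≈ 34.139 / 67.18 ≈ 0.50817.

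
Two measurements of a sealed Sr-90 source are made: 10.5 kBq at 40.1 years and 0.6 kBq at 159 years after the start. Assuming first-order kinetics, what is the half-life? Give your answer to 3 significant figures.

28.8 years

Over Δt = 159 − 40.1 = 118.9 years, the level fell by a factor of 10.5/0.6 ≈ 17.5.
n = log₂(17.5) ≈ 4.1293 half-lives, so t½ = 118.9/4.1293 ≈ 28.794 years.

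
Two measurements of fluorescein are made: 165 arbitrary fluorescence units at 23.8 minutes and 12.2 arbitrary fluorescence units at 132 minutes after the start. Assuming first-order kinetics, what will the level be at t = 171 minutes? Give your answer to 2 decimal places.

Over Δt = 132 − 23.8 = 108.2 minutes, the level fell by a factor of 165/12.2 ≈ 13.525.
n = log₂(13.525) ≈ 3.7575 half-lives, so t½ = 108.2/3.7575 ≈ 28.796 minutes.
From t = 132 to t = 171: 12.2 × (1/2)^((171−132)/28.796) ≈ 4.7715 arbitrary fluorescence units.

4.77 arbitrary fluorescence units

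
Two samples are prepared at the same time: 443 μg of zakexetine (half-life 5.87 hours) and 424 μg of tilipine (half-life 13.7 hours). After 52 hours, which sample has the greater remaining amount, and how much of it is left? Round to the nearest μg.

tilipine, 31 μg

zakexetine: 443 × (1/2)^8.8586 ≈ 0.95433 μg.
tilipine: 424 × (1/2)^3.7956 ≈ 30.533 μg.
Tilipine has more remaining, at ≈ 30.533 μg.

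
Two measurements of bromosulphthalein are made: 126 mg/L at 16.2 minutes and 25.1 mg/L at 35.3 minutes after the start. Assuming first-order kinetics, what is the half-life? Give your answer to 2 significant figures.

Over Δt = 35.3 − 16.2 = 19.1 minutes, the level fell by a factor of 126/25.1 ≈ 5.0199.
n = log₂(5.0199) ≈ 2.3277 half-lives, so t½ = 19.1/2.3277 ≈ 8.2057 minutes.

8.2 minutes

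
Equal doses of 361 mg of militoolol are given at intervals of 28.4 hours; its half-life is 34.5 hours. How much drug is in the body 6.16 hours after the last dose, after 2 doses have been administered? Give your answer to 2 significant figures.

500 mg

The 2 doses were given 34.56, 6.16 hours ago.
Total = 361·(1/2)^(34.56/34.5) + 361·(1/2)^(6.16/34.5)
      = 180.28 + 318.98 ≈ 499.26 mg.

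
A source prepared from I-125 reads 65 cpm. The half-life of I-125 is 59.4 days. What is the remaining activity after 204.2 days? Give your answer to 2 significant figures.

6.0 cpm

Number of half-lives: n = 204.2/59.4 ≈ 3.4377.
Remaining = 65 × (1/2)^3.4377 = 65 × 0.092288 ≈ 5.9987 cpm.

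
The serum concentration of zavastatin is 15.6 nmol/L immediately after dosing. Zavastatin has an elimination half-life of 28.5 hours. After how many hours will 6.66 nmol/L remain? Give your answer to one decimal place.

35.0 hours

Fraction remaining = 6.66/15.6 ≈ 0.42692.
n = log₂(15.6/6.66) = ln(2.3423)/ln 2 ≈ 1.228 half-lives.
t = n × t½ = 1.228 × 28.5 ≈ 34.997 hours.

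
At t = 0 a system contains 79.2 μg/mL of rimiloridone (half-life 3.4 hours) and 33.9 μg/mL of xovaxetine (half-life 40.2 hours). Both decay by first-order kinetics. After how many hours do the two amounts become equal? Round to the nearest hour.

5 hours

Set 79.2·(1/2)^(t/3.4) = 33.9·(1/2)^(t/40.2).
Taking log₂: log₂(79.2/33.9) = t·(1/3.4 − 1/40.2).
log₂(2.3363) = 1.2242; 1/3.4 − 1/40.2 = 0.26924.
t = 1.2242 / 0.26924 ≈ 4.5469 hours.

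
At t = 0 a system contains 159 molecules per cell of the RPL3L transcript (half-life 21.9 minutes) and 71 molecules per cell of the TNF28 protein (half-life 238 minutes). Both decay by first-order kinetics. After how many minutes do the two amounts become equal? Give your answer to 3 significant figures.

28.1 minutes

Set 159·(1/2)^(t/21.9) = 71·(1/2)^(t/238).
Taking log₂: log₂(159/71) = t·(1/21.9 − 1/238).
log₂(2.2394) = 1.1631; 1/21.9 − 1/238 = 0.04146.
t = 1.1631 / 0.04146 ≈ 28.054 minutes.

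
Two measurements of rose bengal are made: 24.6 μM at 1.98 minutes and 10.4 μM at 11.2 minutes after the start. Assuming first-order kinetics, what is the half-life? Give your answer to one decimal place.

Over Δt = 11.2 − 1.98 = 9.22 minutes, the level fell by a factor of 24.6/10.4 ≈ 2.3654.
n = log₂(2.3654) ≈ 1.2421 half-lives, so t½ = 9.22/1.2421 ≈ 7.4231 minutes.

7.4 minutes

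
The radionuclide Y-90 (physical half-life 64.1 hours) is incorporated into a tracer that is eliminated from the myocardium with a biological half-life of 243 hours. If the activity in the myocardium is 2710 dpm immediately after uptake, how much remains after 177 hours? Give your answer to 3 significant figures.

241 dpm

1/t_eff = 1/t_phys + 1/t_biol = 1/64.1 + 1/243 = 0.019716 per hour.
t_eff = 64.1 × 243 / (64.1 + 243) ≈ 50.721 hours.
Remaining = 2710 × (1/2)^(177/50.721) = 2710 × (1/2)^3.4897 ≈ 241.25 dpm.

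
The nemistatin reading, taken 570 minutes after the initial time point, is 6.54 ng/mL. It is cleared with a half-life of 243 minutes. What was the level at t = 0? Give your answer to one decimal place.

Number of half-lives elapsed: n = 570/243 ≈ 2.3457.
A₀ = A × 2^n = 6.54 × 2^2.3457 = 6.54 × 5.083 ≈ 33.243 ng/mL.

33.2 ng/mL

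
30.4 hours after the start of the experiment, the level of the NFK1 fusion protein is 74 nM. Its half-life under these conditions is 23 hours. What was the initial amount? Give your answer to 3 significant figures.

185 nM

Number of half-lives elapsed: n = 30.4/23 ≈ 1.3217.
A₀ = A × 2^n = 74 × 2^1.3217 = 74 × 2.4997 ≈ 184.98 nM.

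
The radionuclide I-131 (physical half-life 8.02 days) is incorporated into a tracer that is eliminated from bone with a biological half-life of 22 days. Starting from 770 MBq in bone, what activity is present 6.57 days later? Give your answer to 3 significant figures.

355 MBq

1/t_eff = 1/t_phys + 1/t_biol = 1/8.02 + 1/22 = 0.17014 per day.
t_eff = 8.02 × 22 / (8.02 + 22) ≈ 5.8774 days.
Remaining = 770 × (1/2)^(6.57/5.8774) = 770 × (1/2)^1.1178 ≈ 354.8 MBq.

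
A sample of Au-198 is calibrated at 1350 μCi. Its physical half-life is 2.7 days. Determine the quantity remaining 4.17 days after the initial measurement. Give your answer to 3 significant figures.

463 μCi

Number of half-lives: n = 4.17/2.7 ≈ 1.5444.
Remaining = 1350 × (1/2)^1.5444 = 1350 × 0.34283 ≈ 462.82 μCi.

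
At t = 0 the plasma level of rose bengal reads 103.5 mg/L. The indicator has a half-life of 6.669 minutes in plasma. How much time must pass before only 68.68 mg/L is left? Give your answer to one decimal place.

3.9 minutes

Fraction remaining = 68.68/103.5 ≈ 0.66357.
n = log₂(103.5/68.68) = ln(1.507)/ln 2 ≈ 0.59167 half-lives.
t = n × t½ = 0.59167 × 6.669 ≈ 3.9458 minutes.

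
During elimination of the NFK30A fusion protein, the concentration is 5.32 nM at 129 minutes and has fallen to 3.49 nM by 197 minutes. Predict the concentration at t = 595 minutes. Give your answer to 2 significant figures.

0.30 nM

Over Δt = 197 − 129 = 68 minutes, the level fell by a factor of 5.32/3.49 ≈ 1.5244.
n = log₂(1.5244) ≈ 0.6082 half-lives, so t½ = 68/0.6082 ≈ 111.81 minutes.
From t = 197 to t = 595: 3.49 × (1/2)^((595−197)/111.81) ≈ 0.29596 nM.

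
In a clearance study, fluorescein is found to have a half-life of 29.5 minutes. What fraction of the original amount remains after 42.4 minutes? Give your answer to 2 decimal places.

n = 42.4/29.5 ≈ 1.4373 half-lives.
Fraction remaining = (1/2)^1.4373 ≈ 0.36926.

0.37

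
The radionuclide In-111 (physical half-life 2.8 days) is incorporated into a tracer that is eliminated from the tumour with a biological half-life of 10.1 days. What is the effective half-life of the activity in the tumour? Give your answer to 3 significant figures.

2.19 days

1/t_eff = 1/t_phys + 1/t_biol = 1/2.8 + 1/10.1 = 0.45615 per day.
t_eff = 2.8 × 10.1 / (2.8 + 10.1) ≈ 2.1922 days.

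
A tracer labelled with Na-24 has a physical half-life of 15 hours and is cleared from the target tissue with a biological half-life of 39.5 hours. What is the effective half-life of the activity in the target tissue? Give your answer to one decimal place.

10.9 hours

1/t_eff = 1/t_phys + 1/t_biol = 1/15 + 1/39.5 = 0.091983 per hour.
t_eff = 15 × 39.5 / (15 + 39.5) ≈ 10.872 hours.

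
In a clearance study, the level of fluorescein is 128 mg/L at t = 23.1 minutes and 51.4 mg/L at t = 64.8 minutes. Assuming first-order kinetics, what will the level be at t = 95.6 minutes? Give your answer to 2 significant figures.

Over Δt = 64.8 − 23.1 = 41.7 minutes, the level fell by a factor of 128/51.4 ≈ 2.4903.
n = log₂(2.4903) ≈ 1.3163 half-lives, so t½ = 41.7/1.3163 ≈ 31.68 minutes.
From t = 64.8 to t = 95.6: 51.4 × (1/2)^((95.6−64.8)/31.68) ≈ 26.199 mg/L.

26 mg/L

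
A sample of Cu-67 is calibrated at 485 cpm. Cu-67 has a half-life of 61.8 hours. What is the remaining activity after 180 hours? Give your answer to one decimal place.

Number of half-lives: n = 180/61.8 ≈ 2.9126.
Remaining = 485 × (1/2)^2.9126 = 485 × 0.1328 ≈ 64.41 cpm.

64.4 cpm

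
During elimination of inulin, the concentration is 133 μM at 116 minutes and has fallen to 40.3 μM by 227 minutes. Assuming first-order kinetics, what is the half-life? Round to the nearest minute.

64 minutes

Over Δt = 227 − 116 = 111 minutes, the level fell by a factor of 133/40.3 ≈ 3.3002.
n = log₂(3.3002) ≈ 1.7226 half-lives, so t½ = 111/1.7226 ≈ 64.438 minutes.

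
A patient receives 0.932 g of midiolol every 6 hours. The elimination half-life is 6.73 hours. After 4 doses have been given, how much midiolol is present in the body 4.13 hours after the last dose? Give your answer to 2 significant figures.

The 4 doses were given 22.13, 16.13, 10.13, 4.13 hours ago.
Total = 0.932·(1/2)^(22.13/6.73) + 0.932·(1/2)^(16.13/6.73) + 0.932·(1/2)^(10.13/6.73) + 0.932·(1/2)^(4.13/6.73)
      = 0.0954 + 0.17698 + 0.32833 + 0.60909 ≈ 1.2098 g.

1.2 g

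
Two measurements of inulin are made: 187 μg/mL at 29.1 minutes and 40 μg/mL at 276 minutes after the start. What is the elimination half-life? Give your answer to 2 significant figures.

Over Δt = 276 − 29.1 = 246.9 minutes, the level fell by a factor of 187/40 ≈ 4.675.
n = log₂(4.675) ≈ 2.225 half-lives, so t½ = 246.9/2.225 ≈ 110.97 minutes.

110 minutes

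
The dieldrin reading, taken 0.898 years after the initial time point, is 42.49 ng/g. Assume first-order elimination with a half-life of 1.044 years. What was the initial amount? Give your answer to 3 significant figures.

Number of half-lives elapsed: n = 0.898/1.044 ≈ 0.86015.
A₀ = A × 2^n = 42.49 × 2^0.86015 = 42.49 × 1.8152 ≈ 77.129 ng/g.

77.1 ng/g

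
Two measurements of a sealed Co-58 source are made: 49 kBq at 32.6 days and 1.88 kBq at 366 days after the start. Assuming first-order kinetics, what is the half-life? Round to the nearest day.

Over Δt = 366 − 32.6 = 333.4 days, the level fell by a factor of 49/1.88 ≈ 26.064.
n = log₂(26.064) ≈ 4.704 half-lives, so t½ = 333.4/4.704 ≈ 70.876 days.

71 days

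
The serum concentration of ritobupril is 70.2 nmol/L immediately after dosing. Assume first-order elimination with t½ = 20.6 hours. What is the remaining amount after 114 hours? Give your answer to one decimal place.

1.5 nmol/L

Number of half-lives: n = 114/20.6 ≈ 5.534.
Remaining = 70.2 × (1/2)^5.534 = 70.2 × 0.021583 ≈ 1.5151 nmol/L.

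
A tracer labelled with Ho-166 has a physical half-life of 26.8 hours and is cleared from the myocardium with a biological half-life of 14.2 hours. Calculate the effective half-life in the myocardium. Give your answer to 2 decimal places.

1/t_eff = 1/t_phys + 1/t_biol = 1/26.8 + 1/14.2 = 0.10774 per hour.
t_eff = 26.8 × 14.2 / (26.8 + 14.2) ≈ 9.282 hours.

9.28 hours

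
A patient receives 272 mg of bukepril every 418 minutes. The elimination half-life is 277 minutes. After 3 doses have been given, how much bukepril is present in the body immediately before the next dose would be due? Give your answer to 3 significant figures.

141 mg

The 3 doses were given 1254, 836, 418 minutes ago.
Total = 272·(1/2)^(1254/277) + 272·(1/2)^(836/277) + 272·(1/2)^(418/277)
      = 11.797 + 33.577 + 95.567 ≈ 140.94 mg.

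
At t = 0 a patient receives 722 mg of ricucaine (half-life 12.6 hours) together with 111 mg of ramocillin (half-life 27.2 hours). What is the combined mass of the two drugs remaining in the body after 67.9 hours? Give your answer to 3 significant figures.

36.9 mg

ricucaine: 722 × (1/2)^(67.9/12.6) = 722 × (1/2)^5.3889 ≈ 17.231 mg.
ramocillin: 111 × (1/2)^(67.9/27.2) = 111 × (1/2)^2.4963 ≈ 19.672 mg.
Total = 17.231 + 19.672 ≈ 36.904 mg.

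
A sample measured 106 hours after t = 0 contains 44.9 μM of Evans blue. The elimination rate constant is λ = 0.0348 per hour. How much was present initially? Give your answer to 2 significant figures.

1800 μM

t½ = ln 2 / λ = 0.69315 / 0.0348 ≈ 19.918 hours.
Number of half-lives elapsed: n = 106/19.918 ≈ 5.3218.
A₀ = A × 2^n = 44.9 × 2^5.3218 = 44.9 × 39.997 ≈ 1795.9 μM.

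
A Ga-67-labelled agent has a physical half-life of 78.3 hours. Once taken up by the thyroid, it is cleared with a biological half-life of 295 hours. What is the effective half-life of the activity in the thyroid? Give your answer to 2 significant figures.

62 hours

1/t_eff = 1/t_phys + 1/t_biol = 1/78.3 + 1/295 = 0.016161 per hour.
t_eff = 78.3 × 295 / (78.3 + 295) ≈ 61.877 hours.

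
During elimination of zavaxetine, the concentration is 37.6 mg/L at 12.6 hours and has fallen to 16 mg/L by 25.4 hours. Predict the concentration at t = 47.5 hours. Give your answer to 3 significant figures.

Over Δt = 25.4 − 12.6 = 12.8 hours, the level fell by a factor of 37.6/16 ≈ 2.35.
n = log₂(2.35) ≈ 1.2327 half-lives, so t½ = 12.8/1.2327 ≈ 10.384 hours.
From t = 25.4 to t = 47.5: 16 × (1/2)^((47.5−25.4)/10.384) ≈ 3.6597 mg/L.

3.66 mg/L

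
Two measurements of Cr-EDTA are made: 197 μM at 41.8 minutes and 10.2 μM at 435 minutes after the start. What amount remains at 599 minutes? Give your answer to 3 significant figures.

2.97 μM

Over Δt = 435 − 41.8 = 393.2 minutes, the level fell by a factor of 197/10.2 ≈ 19.314.
n = log₂(19.314) ≈ 4.2716 half-lives, so t½ = 393.2/4.2716 ≈ 92.051 minutes.
From t = 435 to t = 599: 10.2 × (1/2)^((599−435)/92.051) ≈ 2.9667 μM.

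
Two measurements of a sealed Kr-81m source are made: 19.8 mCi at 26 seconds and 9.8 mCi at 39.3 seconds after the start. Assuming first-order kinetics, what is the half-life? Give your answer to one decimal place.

Over Δt = 39.3 − 26 = 13.3 seconds, the level fell by a factor of 19.8/9.8 ≈ 2.0204.
n = log₂(2.0204) ≈ 1.0146 half-lives, so t½ = 13.3/1.0146 ≈ 13.108 seconds.

13.1 seconds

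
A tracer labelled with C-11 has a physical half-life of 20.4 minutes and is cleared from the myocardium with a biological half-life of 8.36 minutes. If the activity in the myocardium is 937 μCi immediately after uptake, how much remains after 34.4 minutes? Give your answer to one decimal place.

1/t_eff = 1/t_phys + 1/t_biol = 1/20.4 + 1/8.36 = 0.16864 per minute.
t_eff = 20.4 × 8.36 / (20.4 + 8.36) ≈ 5.9299 minutes.
Remaining = 937 × (1/2)^(34.4/5.9299) = 937 × (1/2)^5.8011 ≈ 16.805 μCi.

16.8 μCi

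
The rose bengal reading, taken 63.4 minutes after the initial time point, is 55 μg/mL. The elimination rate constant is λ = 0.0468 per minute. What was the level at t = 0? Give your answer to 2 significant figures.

t½ = ln 2 / λ = 0.69315 / 0.0468 ≈ 14.811 minutes.
Number of half-lives elapsed: n = 63.4/14.811 ≈ 4.2806.
A₀ = A × 2^n = 55 × 2^4.2806 = 55 × 19.436 ≈ 1069 μg/mL.

1100 μg/mL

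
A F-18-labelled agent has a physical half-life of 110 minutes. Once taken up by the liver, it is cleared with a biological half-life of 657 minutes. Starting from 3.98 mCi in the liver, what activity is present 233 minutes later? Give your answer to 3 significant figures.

1/t_eff = 1/t_phys + 1/t_biol = 1/110 + 1/657 = 0.010613 per minute.
t_eff = 110 × 657 / (110 + 657) ≈ 94.224 minutes.
Remaining = 3.98 × (1/2)^(233/94.224) = 3.98 × (1/2)^2.4728 ≈ 0.71695 mCi.

0.717 mCi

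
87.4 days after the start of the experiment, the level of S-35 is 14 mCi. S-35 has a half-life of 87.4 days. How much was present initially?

28 mCi

Number of half-lives elapsed: n = 87.4/87.4 ≈ 1.
A₀ = A × 2^n = 14 × 2^1 = 14 × 2 ≈ 28 mCi.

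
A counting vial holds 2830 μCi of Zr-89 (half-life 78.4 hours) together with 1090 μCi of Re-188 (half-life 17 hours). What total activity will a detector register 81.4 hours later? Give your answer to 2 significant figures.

Zr-89: 2830 × (1/2)^(81.4/78.4) = 2830 × (1/2)^1.0383 ≈ 1378 μCi.
Re-188: 1090 × (1/2)^(81.4/17) = 1090 × (1/2)^4.7882 ≈ 39.448 μCi.
Total = 1378 + 39.448 ≈ 1417.4 μCi.

1400 μCi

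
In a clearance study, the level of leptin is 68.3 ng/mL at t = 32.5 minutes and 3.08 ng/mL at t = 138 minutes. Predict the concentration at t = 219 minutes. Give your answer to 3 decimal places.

Over Δt = 138 − 32.5 = 105.5 minutes, the level fell by a factor of 68.3/3.08 ≈ 22.175.
n = log₂(22.175) ≈ 4.4709 half-lives, so t½ = 105.5/4.4709 ≈ 23.597 minutes.
From t = 138 to t = 219: 3.08 × (1/2)^((219−138)/23.597) ≈ 0.28525 ng/mL.

0.285 ng/mL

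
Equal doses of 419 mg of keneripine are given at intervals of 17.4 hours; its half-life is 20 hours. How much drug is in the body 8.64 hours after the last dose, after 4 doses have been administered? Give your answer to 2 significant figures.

The 4 doses were given 60.84, 43.44, 26.04, 8.64 hours ago.
Total = 419·(1/2)^(60.84/20) + 419·(1/2)^(43.44/20) + 419·(1/2)^(26.04/20) + 419·(1/2)^(8.64/20)
      = 50.872 + 92.977 + 169.93 + 310.58 ≈ 624.36 mg.

620 mg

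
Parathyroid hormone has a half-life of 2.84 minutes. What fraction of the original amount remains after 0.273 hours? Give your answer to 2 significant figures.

0.018

0.273 hours = 16.38 minutes.
n = 16.38/2.84 ≈ 5.7676 half-lives.
Fraction remaining = (1/2)^5.7676 ≈ 0.018356.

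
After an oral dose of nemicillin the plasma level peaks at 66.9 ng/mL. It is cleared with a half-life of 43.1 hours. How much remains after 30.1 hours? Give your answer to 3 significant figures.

Number of half-lives: n = 30.1/43.1 ≈ 0.69838.
Remaining = 66.9 × (1/2)^0.69838 = 66.9 × 0.61627 ≈ 41.228 ng/mL.

41.2 ng/mL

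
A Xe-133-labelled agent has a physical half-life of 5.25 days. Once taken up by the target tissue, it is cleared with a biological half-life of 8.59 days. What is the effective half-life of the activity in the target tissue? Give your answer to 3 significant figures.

3.26 days

1/t_eff = 1/t_phys + 1/t_biol = 1/5.25 + 1/8.59 = 0.30689 per day.
t_eff = 5.25 × 8.59 / (5.25 + 8.59) ≈ 3.2585 days.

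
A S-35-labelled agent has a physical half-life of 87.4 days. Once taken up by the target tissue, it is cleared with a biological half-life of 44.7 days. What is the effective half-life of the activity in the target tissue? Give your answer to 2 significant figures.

1/t_eff = 1/t_phys + 1/t_biol = 1/87.4 + 1/44.7 = 0.033813 per day.
t_eff = 87.4 × 44.7 / (87.4 + 44.7) ≈ 29.574 days.

30 days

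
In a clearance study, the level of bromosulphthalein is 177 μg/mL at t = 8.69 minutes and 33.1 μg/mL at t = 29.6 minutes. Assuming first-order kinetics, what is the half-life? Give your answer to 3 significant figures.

8.64 minutes

Over Δt = 29.6 − 8.69 = 20.91 minutes, the level fell by a factor of 177/33.1 ≈ 5.3474.
n = log₂(5.3474) ≈ 2.4188 half-lives, so t½ = 20.91/2.4188 ≈ 8.6446 minutes.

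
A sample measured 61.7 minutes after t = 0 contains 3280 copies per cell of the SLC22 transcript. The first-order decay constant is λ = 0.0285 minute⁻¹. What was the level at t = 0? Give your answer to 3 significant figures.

19000 copies per cell

t½ = ln 2 / λ = 0.69315 / 0.0285 ≈ 24.321 minutes.
Number of half-lives elapsed: n = 61.7/24.321 ≈ 2.5369.
A₀ = A × 2^n = 3280 × 2^2.5369 = 3280 × 5.8034 ≈ 19035 copies per cell.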